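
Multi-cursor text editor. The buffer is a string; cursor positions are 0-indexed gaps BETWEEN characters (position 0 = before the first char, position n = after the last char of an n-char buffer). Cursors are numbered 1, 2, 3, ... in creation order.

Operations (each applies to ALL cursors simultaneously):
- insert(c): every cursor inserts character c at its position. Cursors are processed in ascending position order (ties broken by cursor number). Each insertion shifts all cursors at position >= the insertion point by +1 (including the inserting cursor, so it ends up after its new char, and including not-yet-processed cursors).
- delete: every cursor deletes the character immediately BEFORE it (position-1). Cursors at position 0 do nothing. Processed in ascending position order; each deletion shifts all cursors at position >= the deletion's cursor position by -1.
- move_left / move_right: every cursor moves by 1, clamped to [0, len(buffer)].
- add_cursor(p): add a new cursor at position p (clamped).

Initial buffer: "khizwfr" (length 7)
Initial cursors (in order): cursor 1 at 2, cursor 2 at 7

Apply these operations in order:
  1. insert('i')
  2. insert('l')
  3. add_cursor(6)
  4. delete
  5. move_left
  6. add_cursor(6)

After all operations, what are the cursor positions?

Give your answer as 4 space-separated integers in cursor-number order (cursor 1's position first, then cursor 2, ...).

After op 1 (insert('i')): buffer="khiizwfri" (len 9), cursors c1@3 c2@9, authorship ..1.....2
After op 2 (insert('l')): buffer="khilizwfril" (len 11), cursors c1@4 c2@11, authorship ..11.....22
After op 3 (add_cursor(6)): buffer="khilizwfril" (len 11), cursors c1@4 c3@6 c2@11, authorship ..11.....22
After op 4 (delete): buffer="khiiwfri" (len 8), cursors c1@3 c3@4 c2@8, authorship ..1....2
After op 5 (move_left): buffer="khiiwfri" (len 8), cursors c1@2 c3@3 c2@7, authorship ..1....2
After op 6 (add_cursor(6)): buffer="khiiwfri" (len 8), cursors c1@2 c3@3 c4@6 c2@7, authorship ..1....2

Answer: 2 7 3 6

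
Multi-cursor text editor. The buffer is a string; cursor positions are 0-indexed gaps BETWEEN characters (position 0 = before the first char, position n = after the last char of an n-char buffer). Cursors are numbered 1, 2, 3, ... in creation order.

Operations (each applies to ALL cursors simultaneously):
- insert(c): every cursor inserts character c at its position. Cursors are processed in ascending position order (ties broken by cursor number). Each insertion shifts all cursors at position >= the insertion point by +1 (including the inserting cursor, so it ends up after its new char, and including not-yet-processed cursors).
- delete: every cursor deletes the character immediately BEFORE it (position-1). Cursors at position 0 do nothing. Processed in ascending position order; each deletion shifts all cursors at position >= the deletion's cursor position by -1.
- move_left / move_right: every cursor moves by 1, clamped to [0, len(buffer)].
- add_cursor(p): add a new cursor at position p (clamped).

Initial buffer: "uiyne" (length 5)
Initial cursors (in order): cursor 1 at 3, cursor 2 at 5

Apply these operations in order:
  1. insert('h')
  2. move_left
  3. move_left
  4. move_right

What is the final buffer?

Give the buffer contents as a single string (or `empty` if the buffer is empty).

Answer: uiyhneh

Derivation:
After op 1 (insert('h')): buffer="uiyhneh" (len 7), cursors c1@4 c2@7, authorship ...1..2
After op 2 (move_left): buffer="uiyhneh" (len 7), cursors c1@3 c2@6, authorship ...1..2
After op 3 (move_left): buffer="uiyhneh" (len 7), cursors c1@2 c2@5, authorship ...1..2
After op 4 (move_right): buffer="uiyhneh" (len 7), cursors c1@3 c2@6, authorship ...1..2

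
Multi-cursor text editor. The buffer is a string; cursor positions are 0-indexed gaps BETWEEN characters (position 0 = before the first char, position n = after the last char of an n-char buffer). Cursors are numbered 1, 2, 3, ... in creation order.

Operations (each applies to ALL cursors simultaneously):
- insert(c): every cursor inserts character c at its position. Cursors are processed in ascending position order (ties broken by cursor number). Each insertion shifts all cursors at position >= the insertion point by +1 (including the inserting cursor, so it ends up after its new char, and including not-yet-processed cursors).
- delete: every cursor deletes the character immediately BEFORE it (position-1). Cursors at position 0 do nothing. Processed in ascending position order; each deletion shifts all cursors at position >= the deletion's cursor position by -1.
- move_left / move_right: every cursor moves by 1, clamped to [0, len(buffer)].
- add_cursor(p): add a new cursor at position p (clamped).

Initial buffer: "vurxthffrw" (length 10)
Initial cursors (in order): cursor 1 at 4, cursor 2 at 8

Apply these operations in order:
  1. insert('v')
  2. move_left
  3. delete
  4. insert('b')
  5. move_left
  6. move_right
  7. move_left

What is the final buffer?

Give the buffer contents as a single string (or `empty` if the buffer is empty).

Answer: vurbvthfbvrw

Derivation:
After op 1 (insert('v')): buffer="vurxvthffvrw" (len 12), cursors c1@5 c2@10, authorship ....1....2..
After op 2 (move_left): buffer="vurxvthffvrw" (len 12), cursors c1@4 c2@9, authorship ....1....2..
After op 3 (delete): buffer="vurvthfvrw" (len 10), cursors c1@3 c2@7, authorship ...1...2..
After op 4 (insert('b')): buffer="vurbvthfbvrw" (len 12), cursors c1@4 c2@9, authorship ...11...22..
After op 5 (move_left): buffer="vurbvthfbvrw" (len 12), cursors c1@3 c2@8, authorship ...11...22..
After op 6 (move_right): buffer="vurbvthfbvrw" (len 12), cursors c1@4 c2@9, authorship ...11...22..
After op 7 (move_left): buffer="vurbvthfbvrw" (len 12), cursors c1@3 c2@8, authorship ...11...22..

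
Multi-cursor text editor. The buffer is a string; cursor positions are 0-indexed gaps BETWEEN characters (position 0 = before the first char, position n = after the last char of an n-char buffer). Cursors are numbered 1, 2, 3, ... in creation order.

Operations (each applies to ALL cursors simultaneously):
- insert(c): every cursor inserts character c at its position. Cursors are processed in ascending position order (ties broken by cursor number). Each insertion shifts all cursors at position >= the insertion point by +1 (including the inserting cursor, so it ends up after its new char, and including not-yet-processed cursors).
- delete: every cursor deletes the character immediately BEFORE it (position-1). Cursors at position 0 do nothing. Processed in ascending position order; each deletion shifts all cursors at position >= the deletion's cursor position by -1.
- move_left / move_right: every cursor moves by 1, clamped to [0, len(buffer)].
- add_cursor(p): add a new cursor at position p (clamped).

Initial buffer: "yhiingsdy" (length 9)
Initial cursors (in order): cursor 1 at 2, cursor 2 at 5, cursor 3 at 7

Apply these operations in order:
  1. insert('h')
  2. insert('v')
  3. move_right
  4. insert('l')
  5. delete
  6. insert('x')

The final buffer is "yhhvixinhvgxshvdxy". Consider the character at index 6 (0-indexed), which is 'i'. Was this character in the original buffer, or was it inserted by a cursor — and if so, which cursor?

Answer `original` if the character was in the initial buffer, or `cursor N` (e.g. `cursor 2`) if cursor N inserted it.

After op 1 (insert('h')): buffer="yhhiinhgshdy" (len 12), cursors c1@3 c2@7 c3@10, authorship ..1...2..3..
After op 2 (insert('v')): buffer="yhhviinhvgshvdy" (len 15), cursors c1@4 c2@9 c3@13, authorship ..11...22..33..
After op 3 (move_right): buffer="yhhviinhvgshvdy" (len 15), cursors c1@5 c2@10 c3@14, authorship ..11...22..33..
After op 4 (insert('l')): buffer="yhhvilinhvglshvdly" (len 18), cursors c1@6 c2@12 c3@17, authorship ..11.1..22.2.33.3.
After op 5 (delete): buffer="yhhviinhvgshvdy" (len 15), cursors c1@5 c2@10 c3@14, authorship ..11...22..33..
After op 6 (insert('x')): buffer="yhhvixinhvgxshvdxy" (len 18), cursors c1@6 c2@12 c3@17, authorship ..11.1..22.2.33.3.
Authorship (.=original, N=cursor N): . . 1 1 . 1 . . 2 2 . 2 . 3 3 . 3 .
Index 6: author = original

Answer: original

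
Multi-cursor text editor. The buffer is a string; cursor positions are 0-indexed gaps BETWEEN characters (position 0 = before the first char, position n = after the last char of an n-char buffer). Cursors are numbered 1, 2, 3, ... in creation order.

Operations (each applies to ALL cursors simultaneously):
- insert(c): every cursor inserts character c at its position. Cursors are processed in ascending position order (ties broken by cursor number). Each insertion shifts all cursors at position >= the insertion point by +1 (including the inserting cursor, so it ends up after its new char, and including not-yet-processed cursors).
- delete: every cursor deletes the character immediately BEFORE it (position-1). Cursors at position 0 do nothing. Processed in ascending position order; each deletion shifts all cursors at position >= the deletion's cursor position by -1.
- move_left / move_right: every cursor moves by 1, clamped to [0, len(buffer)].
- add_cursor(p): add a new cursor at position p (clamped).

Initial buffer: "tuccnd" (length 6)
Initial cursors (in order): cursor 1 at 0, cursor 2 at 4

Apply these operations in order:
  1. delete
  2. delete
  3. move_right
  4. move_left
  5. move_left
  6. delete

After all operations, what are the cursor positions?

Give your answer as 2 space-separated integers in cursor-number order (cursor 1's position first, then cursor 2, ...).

Answer: 0 0

Derivation:
After op 1 (delete): buffer="tucnd" (len 5), cursors c1@0 c2@3, authorship .....
After op 2 (delete): buffer="tund" (len 4), cursors c1@0 c2@2, authorship ....
After op 3 (move_right): buffer="tund" (len 4), cursors c1@1 c2@3, authorship ....
After op 4 (move_left): buffer="tund" (len 4), cursors c1@0 c2@2, authorship ....
After op 5 (move_left): buffer="tund" (len 4), cursors c1@0 c2@1, authorship ....
After op 6 (delete): buffer="und" (len 3), cursors c1@0 c2@0, authorship ...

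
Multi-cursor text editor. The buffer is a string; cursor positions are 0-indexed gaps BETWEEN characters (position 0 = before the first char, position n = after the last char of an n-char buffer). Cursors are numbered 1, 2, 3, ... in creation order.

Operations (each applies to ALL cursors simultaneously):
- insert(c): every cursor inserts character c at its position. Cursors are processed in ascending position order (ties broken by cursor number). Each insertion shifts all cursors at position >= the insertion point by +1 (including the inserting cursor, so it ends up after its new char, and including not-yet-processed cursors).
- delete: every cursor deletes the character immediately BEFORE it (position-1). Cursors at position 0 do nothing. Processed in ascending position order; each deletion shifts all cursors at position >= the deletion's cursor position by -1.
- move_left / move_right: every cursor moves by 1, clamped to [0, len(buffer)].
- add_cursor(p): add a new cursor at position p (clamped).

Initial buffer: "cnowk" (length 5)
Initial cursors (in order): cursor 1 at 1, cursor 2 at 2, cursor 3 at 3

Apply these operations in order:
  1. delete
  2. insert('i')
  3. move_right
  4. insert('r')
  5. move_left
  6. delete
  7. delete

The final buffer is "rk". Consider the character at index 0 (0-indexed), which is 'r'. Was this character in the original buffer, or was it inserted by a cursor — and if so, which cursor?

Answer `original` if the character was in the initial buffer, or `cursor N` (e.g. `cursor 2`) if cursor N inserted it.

Answer: cursor 3

Derivation:
After op 1 (delete): buffer="wk" (len 2), cursors c1@0 c2@0 c3@0, authorship ..
After op 2 (insert('i')): buffer="iiiwk" (len 5), cursors c1@3 c2@3 c3@3, authorship 123..
After op 3 (move_right): buffer="iiiwk" (len 5), cursors c1@4 c2@4 c3@4, authorship 123..
After op 4 (insert('r')): buffer="iiiwrrrk" (len 8), cursors c1@7 c2@7 c3@7, authorship 123.123.
After op 5 (move_left): buffer="iiiwrrrk" (len 8), cursors c1@6 c2@6 c3@6, authorship 123.123.
After op 6 (delete): buffer="iiirk" (len 5), cursors c1@3 c2@3 c3@3, authorship 1233.
After op 7 (delete): buffer="rk" (len 2), cursors c1@0 c2@0 c3@0, authorship 3.
Authorship (.=original, N=cursor N): 3 .
Index 0: author = 3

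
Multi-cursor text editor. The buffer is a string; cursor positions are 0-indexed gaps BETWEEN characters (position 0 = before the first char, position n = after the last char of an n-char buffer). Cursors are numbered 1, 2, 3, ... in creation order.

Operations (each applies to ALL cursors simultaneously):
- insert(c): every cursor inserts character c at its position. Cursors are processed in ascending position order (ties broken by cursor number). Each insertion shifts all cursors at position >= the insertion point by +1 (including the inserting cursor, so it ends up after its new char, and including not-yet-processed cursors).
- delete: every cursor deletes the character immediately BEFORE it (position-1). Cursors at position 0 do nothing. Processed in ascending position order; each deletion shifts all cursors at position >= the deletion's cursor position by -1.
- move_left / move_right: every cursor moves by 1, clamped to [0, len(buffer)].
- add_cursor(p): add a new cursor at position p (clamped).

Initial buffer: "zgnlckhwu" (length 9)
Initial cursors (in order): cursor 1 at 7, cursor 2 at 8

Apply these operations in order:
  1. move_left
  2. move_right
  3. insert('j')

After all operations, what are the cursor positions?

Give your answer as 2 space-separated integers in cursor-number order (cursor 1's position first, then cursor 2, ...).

Answer: 8 10

Derivation:
After op 1 (move_left): buffer="zgnlckhwu" (len 9), cursors c1@6 c2@7, authorship .........
After op 2 (move_right): buffer="zgnlckhwu" (len 9), cursors c1@7 c2@8, authorship .........
After op 3 (insert('j')): buffer="zgnlckhjwju" (len 11), cursors c1@8 c2@10, authorship .......1.2.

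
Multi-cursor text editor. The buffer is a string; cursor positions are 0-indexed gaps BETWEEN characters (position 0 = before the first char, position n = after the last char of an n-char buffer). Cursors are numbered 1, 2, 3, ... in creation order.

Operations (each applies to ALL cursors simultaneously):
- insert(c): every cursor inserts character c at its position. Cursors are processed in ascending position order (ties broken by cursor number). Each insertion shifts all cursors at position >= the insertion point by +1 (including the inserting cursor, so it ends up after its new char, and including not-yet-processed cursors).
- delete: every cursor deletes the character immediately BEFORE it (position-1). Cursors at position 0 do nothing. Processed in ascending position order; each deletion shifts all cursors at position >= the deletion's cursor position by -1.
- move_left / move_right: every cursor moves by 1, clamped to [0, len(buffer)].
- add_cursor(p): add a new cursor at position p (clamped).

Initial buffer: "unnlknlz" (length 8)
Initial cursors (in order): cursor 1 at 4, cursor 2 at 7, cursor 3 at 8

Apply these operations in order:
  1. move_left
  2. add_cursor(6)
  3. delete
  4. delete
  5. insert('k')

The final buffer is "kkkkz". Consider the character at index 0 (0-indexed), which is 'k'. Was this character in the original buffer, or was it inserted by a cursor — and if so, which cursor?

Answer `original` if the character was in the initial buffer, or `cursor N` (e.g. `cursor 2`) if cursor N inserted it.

Answer: cursor 1

Derivation:
After op 1 (move_left): buffer="unnlknlz" (len 8), cursors c1@3 c2@6 c3@7, authorship ........
After op 2 (add_cursor(6)): buffer="unnlknlz" (len 8), cursors c1@3 c2@6 c4@6 c3@7, authorship ........
After op 3 (delete): buffer="unlz" (len 4), cursors c1@2 c2@3 c3@3 c4@3, authorship ....
After op 4 (delete): buffer="z" (len 1), cursors c1@0 c2@0 c3@0 c4@0, authorship .
After op 5 (insert('k')): buffer="kkkkz" (len 5), cursors c1@4 c2@4 c3@4 c4@4, authorship 1234.
Authorship (.=original, N=cursor N): 1 2 3 4 .
Index 0: author = 1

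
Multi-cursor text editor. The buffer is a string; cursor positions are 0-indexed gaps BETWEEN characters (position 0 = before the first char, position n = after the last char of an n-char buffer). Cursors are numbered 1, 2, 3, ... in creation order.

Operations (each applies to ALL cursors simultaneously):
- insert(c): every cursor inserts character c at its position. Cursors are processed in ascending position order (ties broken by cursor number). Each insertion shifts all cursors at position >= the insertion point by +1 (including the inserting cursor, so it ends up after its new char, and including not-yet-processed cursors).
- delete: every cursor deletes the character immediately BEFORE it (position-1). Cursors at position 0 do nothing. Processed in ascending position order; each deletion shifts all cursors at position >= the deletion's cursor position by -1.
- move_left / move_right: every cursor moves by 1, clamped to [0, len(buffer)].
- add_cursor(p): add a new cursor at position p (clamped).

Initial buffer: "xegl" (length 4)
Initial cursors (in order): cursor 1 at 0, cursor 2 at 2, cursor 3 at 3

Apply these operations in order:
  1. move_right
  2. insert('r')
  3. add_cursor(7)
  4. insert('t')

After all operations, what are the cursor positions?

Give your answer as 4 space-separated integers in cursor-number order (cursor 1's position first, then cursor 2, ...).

Answer: 3 7 11 11

Derivation:
After op 1 (move_right): buffer="xegl" (len 4), cursors c1@1 c2@3 c3@4, authorship ....
After op 2 (insert('r')): buffer="xregrlr" (len 7), cursors c1@2 c2@5 c3@7, authorship .1..2.3
After op 3 (add_cursor(7)): buffer="xregrlr" (len 7), cursors c1@2 c2@5 c3@7 c4@7, authorship .1..2.3
After op 4 (insert('t')): buffer="xrtegrtlrtt" (len 11), cursors c1@3 c2@7 c3@11 c4@11, authorship .11..22.334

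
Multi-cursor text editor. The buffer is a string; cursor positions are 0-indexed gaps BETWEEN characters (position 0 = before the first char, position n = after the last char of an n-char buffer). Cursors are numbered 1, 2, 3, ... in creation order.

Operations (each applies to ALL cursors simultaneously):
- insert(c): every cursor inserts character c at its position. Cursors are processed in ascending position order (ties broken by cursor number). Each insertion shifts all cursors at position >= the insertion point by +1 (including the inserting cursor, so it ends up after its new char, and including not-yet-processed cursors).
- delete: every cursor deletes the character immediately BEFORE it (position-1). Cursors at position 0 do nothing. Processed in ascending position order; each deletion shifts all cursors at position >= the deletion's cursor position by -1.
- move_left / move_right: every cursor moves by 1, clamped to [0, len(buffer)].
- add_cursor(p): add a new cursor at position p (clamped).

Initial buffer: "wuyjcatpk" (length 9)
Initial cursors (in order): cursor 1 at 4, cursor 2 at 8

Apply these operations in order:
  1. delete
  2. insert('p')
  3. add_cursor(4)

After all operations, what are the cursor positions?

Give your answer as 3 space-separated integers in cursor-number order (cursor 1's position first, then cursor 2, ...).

After op 1 (delete): buffer="wuycatk" (len 7), cursors c1@3 c2@6, authorship .......
After op 2 (insert('p')): buffer="wuypcatpk" (len 9), cursors c1@4 c2@8, authorship ...1...2.
After op 3 (add_cursor(4)): buffer="wuypcatpk" (len 9), cursors c1@4 c3@4 c2@8, authorship ...1...2.

Answer: 4 8 4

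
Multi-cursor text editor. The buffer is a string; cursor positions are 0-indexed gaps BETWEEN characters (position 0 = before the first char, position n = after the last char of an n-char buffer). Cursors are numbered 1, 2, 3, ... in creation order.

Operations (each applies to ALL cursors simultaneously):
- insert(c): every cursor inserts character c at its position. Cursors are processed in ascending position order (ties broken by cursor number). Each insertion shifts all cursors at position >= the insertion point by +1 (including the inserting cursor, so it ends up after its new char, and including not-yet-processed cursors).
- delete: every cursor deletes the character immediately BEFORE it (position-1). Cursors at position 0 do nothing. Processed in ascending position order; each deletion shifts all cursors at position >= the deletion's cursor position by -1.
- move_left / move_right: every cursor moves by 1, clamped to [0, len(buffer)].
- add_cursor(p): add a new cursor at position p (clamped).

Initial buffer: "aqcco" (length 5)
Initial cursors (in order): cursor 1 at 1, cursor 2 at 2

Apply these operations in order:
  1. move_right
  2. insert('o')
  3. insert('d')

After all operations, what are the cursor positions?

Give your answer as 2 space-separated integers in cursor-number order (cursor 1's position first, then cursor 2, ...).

Answer: 4 7

Derivation:
After op 1 (move_right): buffer="aqcco" (len 5), cursors c1@2 c2@3, authorship .....
After op 2 (insert('o')): buffer="aqococo" (len 7), cursors c1@3 c2@5, authorship ..1.2..
After op 3 (insert('d')): buffer="aqodcodco" (len 9), cursors c1@4 c2@7, authorship ..11.22..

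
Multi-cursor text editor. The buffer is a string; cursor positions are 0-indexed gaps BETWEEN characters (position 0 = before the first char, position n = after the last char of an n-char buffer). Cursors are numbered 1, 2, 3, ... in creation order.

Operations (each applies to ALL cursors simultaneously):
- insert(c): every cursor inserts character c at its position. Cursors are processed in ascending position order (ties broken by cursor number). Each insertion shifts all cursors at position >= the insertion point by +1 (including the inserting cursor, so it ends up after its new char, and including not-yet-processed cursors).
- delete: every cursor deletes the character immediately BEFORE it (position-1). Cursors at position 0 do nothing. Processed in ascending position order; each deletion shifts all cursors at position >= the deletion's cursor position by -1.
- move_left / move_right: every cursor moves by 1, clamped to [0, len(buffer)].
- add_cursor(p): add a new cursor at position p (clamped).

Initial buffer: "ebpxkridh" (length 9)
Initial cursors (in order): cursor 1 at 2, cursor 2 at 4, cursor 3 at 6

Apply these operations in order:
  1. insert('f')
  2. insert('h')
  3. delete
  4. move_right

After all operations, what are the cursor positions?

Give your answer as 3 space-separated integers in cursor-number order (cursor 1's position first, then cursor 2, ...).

Answer: 4 7 10

Derivation:
After op 1 (insert('f')): buffer="ebfpxfkrfidh" (len 12), cursors c1@3 c2@6 c3@9, authorship ..1..2..3...
After op 2 (insert('h')): buffer="ebfhpxfhkrfhidh" (len 15), cursors c1@4 c2@8 c3@12, authorship ..11..22..33...
After op 3 (delete): buffer="ebfpxfkrfidh" (len 12), cursors c1@3 c2@6 c3@9, authorship ..1..2..3...
After op 4 (move_right): buffer="ebfpxfkrfidh" (len 12), cursors c1@4 c2@7 c3@10, authorship ..1..2..3...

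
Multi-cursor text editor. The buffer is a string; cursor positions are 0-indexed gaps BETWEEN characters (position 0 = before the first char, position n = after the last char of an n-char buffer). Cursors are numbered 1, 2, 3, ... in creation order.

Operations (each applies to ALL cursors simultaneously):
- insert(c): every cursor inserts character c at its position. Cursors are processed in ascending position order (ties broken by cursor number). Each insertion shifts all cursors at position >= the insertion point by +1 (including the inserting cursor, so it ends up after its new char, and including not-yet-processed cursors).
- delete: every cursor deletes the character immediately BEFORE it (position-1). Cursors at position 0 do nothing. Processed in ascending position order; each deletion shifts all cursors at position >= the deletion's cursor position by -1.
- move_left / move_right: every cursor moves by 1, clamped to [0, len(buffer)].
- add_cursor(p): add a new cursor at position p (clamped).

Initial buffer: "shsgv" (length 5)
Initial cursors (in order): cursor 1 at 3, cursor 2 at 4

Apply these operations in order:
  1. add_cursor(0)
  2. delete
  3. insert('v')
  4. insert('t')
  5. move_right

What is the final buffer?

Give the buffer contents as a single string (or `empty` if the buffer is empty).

Answer: vtshvvttv

Derivation:
After op 1 (add_cursor(0)): buffer="shsgv" (len 5), cursors c3@0 c1@3 c2@4, authorship .....
After op 2 (delete): buffer="shv" (len 3), cursors c3@0 c1@2 c2@2, authorship ...
After op 3 (insert('v')): buffer="vshvvv" (len 6), cursors c3@1 c1@5 c2@5, authorship 3..12.
After op 4 (insert('t')): buffer="vtshvvttv" (len 9), cursors c3@2 c1@8 c2@8, authorship 33..1212.
After op 5 (move_right): buffer="vtshvvttv" (len 9), cursors c3@3 c1@9 c2@9, authorship 33..1212.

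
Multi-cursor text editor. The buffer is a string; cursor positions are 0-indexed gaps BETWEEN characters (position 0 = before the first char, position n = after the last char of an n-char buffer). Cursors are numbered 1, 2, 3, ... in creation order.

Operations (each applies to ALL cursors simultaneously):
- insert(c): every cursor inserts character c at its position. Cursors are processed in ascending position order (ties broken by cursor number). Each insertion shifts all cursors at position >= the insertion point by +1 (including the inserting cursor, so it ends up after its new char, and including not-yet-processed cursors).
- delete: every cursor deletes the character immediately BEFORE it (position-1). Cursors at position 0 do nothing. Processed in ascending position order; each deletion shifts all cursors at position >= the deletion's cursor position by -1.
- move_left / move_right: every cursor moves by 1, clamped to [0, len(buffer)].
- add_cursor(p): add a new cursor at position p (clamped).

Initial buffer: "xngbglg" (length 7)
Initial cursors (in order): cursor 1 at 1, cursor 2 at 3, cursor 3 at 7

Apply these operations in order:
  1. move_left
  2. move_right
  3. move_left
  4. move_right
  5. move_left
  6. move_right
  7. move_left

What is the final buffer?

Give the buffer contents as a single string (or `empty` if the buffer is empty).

After op 1 (move_left): buffer="xngbglg" (len 7), cursors c1@0 c2@2 c3@6, authorship .......
After op 2 (move_right): buffer="xngbglg" (len 7), cursors c1@1 c2@3 c3@7, authorship .......
After op 3 (move_left): buffer="xngbglg" (len 7), cursors c1@0 c2@2 c3@6, authorship .......
After op 4 (move_right): buffer="xngbglg" (len 7), cursors c1@1 c2@3 c3@7, authorship .......
After op 5 (move_left): buffer="xngbglg" (len 7), cursors c1@0 c2@2 c3@6, authorship .......
After op 6 (move_right): buffer="xngbglg" (len 7), cursors c1@1 c2@3 c3@7, authorship .......
After op 7 (move_left): buffer="xngbglg" (len 7), cursors c1@0 c2@2 c3@6, authorship .......

Answer: xngbglg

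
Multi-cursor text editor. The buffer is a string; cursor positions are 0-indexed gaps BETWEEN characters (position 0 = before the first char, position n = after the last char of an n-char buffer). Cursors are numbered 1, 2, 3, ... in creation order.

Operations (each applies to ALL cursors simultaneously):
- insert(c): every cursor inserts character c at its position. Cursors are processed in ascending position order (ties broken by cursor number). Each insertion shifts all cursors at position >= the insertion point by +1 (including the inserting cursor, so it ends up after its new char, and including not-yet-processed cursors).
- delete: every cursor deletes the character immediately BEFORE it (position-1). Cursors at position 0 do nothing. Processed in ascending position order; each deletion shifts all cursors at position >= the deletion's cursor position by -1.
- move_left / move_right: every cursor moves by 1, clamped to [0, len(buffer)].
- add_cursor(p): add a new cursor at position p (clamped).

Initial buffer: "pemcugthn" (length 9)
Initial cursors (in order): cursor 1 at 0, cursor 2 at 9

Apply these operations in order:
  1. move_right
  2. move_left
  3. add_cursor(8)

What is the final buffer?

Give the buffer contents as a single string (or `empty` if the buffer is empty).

After op 1 (move_right): buffer="pemcugthn" (len 9), cursors c1@1 c2@9, authorship .........
After op 2 (move_left): buffer="pemcugthn" (len 9), cursors c1@0 c2@8, authorship .........
After op 3 (add_cursor(8)): buffer="pemcugthn" (len 9), cursors c1@0 c2@8 c3@8, authorship .........

Answer: pemcugthn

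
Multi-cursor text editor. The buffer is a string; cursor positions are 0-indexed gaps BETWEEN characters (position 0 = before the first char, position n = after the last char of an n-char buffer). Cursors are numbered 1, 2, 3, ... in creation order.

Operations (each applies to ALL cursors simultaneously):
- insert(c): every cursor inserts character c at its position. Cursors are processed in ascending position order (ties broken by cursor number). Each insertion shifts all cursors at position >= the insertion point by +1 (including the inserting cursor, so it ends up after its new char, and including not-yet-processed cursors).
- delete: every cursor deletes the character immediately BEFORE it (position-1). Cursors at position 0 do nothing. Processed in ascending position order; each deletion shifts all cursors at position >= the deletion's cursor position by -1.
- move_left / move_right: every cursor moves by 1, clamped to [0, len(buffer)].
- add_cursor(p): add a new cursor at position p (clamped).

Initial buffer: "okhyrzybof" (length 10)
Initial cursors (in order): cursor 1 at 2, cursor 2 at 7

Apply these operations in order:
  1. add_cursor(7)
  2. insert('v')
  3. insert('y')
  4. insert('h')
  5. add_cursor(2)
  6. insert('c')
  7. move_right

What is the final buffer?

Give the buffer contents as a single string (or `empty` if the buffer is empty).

After op 1 (add_cursor(7)): buffer="okhyrzybof" (len 10), cursors c1@2 c2@7 c3@7, authorship ..........
After op 2 (insert('v')): buffer="okvhyrzyvvbof" (len 13), cursors c1@3 c2@10 c3@10, authorship ..1.....23...
After op 3 (insert('y')): buffer="okvyhyrzyvvyybof" (len 16), cursors c1@4 c2@13 c3@13, authorship ..11.....2323...
After op 4 (insert('h')): buffer="okvyhhyrzyvvyyhhbof" (len 19), cursors c1@5 c2@16 c3@16, authorship ..111.....232323...
After op 5 (add_cursor(2)): buffer="okvyhhyrzyvvyyhhbof" (len 19), cursors c4@2 c1@5 c2@16 c3@16, authorship ..111.....232323...
After op 6 (insert('c')): buffer="okcvyhchyrzyvvyyhhccbof" (len 23), cursors c4@3 c1@7 c2@20 c3@20, authorship ..41111.....23232323...
After op 7 (move_right): buffer="okcvyhchyrzyvvyyhhccbof" (len 23), cursors c4@4 c1@8 c2@21 c3@21, authorship ..41111.....23232323...

Answer: okcvyhchyrzyvvyyhhccbof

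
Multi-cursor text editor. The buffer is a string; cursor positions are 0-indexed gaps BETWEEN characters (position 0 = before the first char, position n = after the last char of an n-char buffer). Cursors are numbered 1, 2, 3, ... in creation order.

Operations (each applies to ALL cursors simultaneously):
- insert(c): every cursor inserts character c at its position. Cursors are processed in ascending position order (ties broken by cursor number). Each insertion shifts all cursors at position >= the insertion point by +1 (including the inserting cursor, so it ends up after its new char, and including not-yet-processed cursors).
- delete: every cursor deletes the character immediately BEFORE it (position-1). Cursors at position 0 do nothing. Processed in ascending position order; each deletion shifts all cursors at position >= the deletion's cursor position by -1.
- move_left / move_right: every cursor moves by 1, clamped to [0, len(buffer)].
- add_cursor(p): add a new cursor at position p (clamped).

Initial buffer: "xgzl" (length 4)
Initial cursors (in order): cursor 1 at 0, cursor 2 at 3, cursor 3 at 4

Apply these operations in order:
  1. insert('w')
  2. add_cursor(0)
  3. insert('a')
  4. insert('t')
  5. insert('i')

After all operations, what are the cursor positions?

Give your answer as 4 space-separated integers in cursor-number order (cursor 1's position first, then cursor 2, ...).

Answer: 7 14 19 3

Derivation:
After op 1 (insert('w')): buffer="wxgzwlw" (len 7), cursors c1@1 c2@5 c3@7, authorship 1...2.3
After op 2 (add_cursor(0)): buffer="wxgzwlw" (len 7), cursors c4@0 c1@1 c2@5 c3@7, authorship 1...2.3
After op 3 (insert('a')): buffer="awaxgzwalwa" (len 11), cursors c4@1 c1@3 c2@8 c3@11, authorship 411...22.33
After op 4 (insert('t')): buffer="atwatxgzwatlwat" (len 15), cursors c4@2 c1@5 c2@11 c3@15, authorship 44111...222.333
After op 5 (insert('i')): buffer="atiwatixgzwatilwati" (len 19), cursors c4@3 c1@7 c2@14 c3@19, authorship 4441111...2222.3333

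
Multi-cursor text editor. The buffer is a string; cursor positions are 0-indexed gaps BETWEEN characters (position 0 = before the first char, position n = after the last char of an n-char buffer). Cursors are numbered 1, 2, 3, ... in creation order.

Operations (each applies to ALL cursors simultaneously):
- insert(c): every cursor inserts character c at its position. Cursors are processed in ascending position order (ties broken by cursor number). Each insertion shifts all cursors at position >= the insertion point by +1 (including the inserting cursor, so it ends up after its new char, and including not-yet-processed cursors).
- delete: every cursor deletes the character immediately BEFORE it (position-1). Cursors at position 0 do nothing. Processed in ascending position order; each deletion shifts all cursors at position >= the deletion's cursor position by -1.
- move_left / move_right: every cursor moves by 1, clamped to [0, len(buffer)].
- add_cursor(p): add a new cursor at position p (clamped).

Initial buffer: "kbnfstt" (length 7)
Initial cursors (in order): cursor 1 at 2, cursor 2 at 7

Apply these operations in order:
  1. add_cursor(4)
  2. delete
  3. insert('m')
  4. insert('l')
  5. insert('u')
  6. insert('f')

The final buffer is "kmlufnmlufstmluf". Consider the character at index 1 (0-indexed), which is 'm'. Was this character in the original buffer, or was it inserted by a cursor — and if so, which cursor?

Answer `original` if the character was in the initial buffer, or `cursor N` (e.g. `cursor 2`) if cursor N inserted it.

Answer: cursor 1

Derivation:
After op 1 (add_cursor(4)): buffer="kbnfstt" (len 7), cursors c1@2 c3@4 c2@7, authorship .......
After op 2 (delete): buffer="knst" (len 4), cursors c1@1 c3@2 c2@4, authorship ....
After op 3 (insert('m')): buffer="kmnmstm" (len 7), cursors c1@2 c3@4 c2@7, authorship .1.3..2
After op 4 (insert('l')): buffer="kmlnmlstml" (len 10), cursors c1@3 c3@6 c2@10, authorship .11.33..22
After op 5 (insert('u')): buffer="kmlunmlustmlu" (len 13), cursors c1@4 c3@8 c2@13, authorship .111.333..222
After op 6 (insert('f')): buffer="kmlufnmlufstmluf" (len 16), cursors c1@5 c3@10 c2@16, authorship .1111.3333..2222
Authorship (.=original, N=cursor N): . 1 1 1 1 . 3 3 3 3 . . 2 2 2 2
Index 1: author = 1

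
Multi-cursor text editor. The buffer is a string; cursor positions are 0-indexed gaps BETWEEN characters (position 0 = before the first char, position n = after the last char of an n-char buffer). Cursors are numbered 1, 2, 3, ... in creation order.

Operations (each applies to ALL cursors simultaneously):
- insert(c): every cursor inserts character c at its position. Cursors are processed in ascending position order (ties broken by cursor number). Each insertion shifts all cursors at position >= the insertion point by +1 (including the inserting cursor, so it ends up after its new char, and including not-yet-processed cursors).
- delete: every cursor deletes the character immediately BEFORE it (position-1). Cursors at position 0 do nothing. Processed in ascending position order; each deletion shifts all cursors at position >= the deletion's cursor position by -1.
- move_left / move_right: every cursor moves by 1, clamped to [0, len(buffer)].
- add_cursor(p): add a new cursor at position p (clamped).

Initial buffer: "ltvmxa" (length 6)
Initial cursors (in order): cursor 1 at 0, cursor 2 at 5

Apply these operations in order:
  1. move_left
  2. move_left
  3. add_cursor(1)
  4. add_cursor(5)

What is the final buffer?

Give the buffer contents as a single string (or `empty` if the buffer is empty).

Answer: ltvmxa

Derivation:
After op 1 (move_left): buffer="ltvmxa" (len 6), cursors c1@0 c2@4, authorship ......
After op 2 (move_left): buffer="ltvmxa" (len 6), cursors c1@0 c2@3, authorship ......
After op 3 (add_cursor(1)): buffer="ltvmxa" (len 6), cursors c1@0 c3@1 c2@3, authorship ......
After op 4 (add_cursor(5)): buffer="ltvmxa" (len 6), cursors c1@0 c3@1 c2@3 c4@5, authorship ......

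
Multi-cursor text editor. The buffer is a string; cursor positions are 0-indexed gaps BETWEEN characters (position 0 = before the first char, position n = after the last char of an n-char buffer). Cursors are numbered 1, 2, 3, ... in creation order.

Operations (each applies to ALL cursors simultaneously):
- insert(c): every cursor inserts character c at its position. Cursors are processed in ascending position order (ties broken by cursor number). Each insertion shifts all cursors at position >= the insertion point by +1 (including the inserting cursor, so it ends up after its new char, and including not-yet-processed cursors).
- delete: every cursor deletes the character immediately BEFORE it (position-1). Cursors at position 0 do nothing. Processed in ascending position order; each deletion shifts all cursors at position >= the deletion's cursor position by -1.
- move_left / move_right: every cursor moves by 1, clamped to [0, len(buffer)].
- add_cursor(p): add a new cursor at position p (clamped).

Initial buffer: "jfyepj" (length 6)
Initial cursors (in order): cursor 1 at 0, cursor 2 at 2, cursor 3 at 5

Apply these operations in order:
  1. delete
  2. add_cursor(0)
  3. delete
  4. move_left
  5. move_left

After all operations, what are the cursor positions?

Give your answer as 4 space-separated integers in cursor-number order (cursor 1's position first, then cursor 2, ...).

After op 1 (delete): buffer="jyej" (len 4), cursors c1@0 c2@1 c3@3, authorship ....
After op 2 (add_cursor(0)): buffer="jyej" (len 4), cursors c1@0 c4@0 c2@1 c3@3, authorship ....
After op 3 (delete): buffer="yj" (len 2), cursors c1@0 c2@0 c4@0 c3@1, authorship ..
After op 4 (move_left): buffer="yj" (len 2), cursors c1@0 c2@0 c3@0 c4@0, authorship ..
After op 5 (move_left): buffer="yj" (len 2), cursors c1@0 c2@0 c3@0 c4@0, authorship ..

Answer: 0 0 0 0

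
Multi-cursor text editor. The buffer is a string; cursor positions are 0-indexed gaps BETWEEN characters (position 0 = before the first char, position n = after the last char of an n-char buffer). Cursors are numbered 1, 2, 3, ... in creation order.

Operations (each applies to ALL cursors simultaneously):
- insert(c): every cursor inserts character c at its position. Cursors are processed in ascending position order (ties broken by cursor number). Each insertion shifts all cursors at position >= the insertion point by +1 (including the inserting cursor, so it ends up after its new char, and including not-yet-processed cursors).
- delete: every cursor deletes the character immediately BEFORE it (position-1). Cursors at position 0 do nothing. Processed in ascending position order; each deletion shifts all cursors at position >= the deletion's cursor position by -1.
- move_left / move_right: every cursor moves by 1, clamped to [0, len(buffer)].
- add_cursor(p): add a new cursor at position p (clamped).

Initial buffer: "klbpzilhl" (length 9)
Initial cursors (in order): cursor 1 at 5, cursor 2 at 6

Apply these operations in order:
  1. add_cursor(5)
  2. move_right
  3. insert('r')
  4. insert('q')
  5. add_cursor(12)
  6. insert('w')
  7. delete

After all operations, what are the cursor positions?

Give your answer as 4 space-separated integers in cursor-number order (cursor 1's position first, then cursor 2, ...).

After op 1 (add_cursor(5)): buffer="klbpzilhl" (len 9), cursors c1@5 c3@5 c2@6, authorship .........
After op 2 (move_right): buffer="klbpzilhl" (len 9), cursors c1@6 c3@6 c2@7, authorship .........
After op 3 (insert('r')): buffer="klbpzirrlrhl" (len 12), cursors c1@8 c3@8 c2@10, authorship ......13.2..
After op 4 (insert('q')): buffer="klbpzirrqqlrqhl" (len 15), cursors c1@10 c3@10 c2@13, authorship ......1313.22..
After op 5 (add_cursor(12)): buffer="klbpzirrqqlrqhl" (len 15), cursors c1@10 c3@10 c4@12 c2@13, authorship ......1313.22..
After op 6 (insert('w')): buffer="klbpzirrqqwwlrwqwhl" (len 19), cursors c1@12 c3@12 c4@15 c2@17, authorship ......131313.2422..
After op 7 (delete): buffer="klbpzirrqqlrqhl" (len 15), cursors c1@10 c3@10 c4@12 c2@13, authorship ......1313.22..

Answer: 10 13 10 12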